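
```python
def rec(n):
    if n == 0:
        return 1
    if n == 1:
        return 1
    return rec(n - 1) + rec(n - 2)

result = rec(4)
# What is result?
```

Build up from base cases: rec(0)=1, rec(1)=1, rec(2)=2, rec(3)=3, rec(4)=5

Answer: 5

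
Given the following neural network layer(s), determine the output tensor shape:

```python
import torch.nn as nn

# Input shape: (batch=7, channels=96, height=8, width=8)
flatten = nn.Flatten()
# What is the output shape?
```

Input: (7, 96, 8, 8) -> Output: (7, 6144)

Answer: (7, 6144)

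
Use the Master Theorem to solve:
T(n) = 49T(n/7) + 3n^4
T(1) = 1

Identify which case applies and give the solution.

a=49, b=7, f(n)=3n^4. log_7(49) = 2. Since c=4 > 2 and the regularity condition holds (49(n/7)^4 = (49/7^4)n^4 with 49/7^4 < 1), Case 3 applies: T(n) = Θ(f(n)) = O(n^4).

Answer: O(n^4) - Case 3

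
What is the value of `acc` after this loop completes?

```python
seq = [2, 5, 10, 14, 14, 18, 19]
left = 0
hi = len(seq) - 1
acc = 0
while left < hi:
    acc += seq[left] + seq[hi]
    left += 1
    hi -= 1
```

Sum of pairs from ends
`acc` takes the values: 0 → 21 → 44 → 68

Answer: 68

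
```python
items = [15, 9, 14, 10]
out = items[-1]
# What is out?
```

Trace:
`items = [15, 9, 14, 10]` → items = [15, 9, 14, 10]
`out = items[-1]` → out = 10
So out = 10

Answer: 10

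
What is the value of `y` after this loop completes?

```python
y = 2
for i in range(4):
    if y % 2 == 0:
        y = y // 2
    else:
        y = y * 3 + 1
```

Collatz-style transformation from 2
`y` takes the values: 2 → 1 → 4 → 2 → 1

Answer: 1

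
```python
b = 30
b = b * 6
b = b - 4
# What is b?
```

Trace:
`b = 30` → b = 30
`b = b * 6` → b = 180
`b = b - 4` → b = 176
So b = 176

Answer: 176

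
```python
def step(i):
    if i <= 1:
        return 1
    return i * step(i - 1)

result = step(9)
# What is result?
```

step(9) = 9 * 8 * 7 * 6 * 5 * 4 * 3 * 2 * 1 = 362880

Answer: 362880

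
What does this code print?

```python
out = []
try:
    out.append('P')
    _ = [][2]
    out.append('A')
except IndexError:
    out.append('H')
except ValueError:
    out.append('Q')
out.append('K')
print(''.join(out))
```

Execution trace: 'P' (try body) → 'H' (except IndexError) → 'K' (after the try/except). Output: PHK

Answer: PHK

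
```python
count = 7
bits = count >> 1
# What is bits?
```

Trace:
`count = 7` → count = 7
`bits = count >> 1` → bits = 3
So bits = 3

Answer: 3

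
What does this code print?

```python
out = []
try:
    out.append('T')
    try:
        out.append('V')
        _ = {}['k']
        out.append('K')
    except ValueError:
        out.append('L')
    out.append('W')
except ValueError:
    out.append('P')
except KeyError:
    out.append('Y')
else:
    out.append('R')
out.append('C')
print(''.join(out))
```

Execution trace: 'T' (try body) → 'V' (inner try body) → 'Y' (except KeyError) → 'C' (after the try/except). Output: TVYC

Answer: TVYC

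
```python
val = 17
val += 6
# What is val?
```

Trace:
`val = 17` → val = 17
`val += 6` → val = 23
So val = 23

Answer: 23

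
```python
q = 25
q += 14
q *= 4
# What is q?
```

Trace:
`q = 25` → q = 25
`q += 14` → q = 39
`q *= 4` → q = 156
So q = 156

Answer: 156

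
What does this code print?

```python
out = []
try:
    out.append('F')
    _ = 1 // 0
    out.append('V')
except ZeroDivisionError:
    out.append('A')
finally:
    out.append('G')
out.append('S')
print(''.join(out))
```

Execution trace: 'F' (try body) → 'A' (except ZeroDivisionError) → 'G' (finally) → 'S' (after the try/except). Output: FAGS

Answer: FAGS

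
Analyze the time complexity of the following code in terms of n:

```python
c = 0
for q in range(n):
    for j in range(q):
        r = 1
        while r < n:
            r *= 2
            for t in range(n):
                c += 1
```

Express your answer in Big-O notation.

Each loop level contributes: n × n × log n × n. Multiplying the contributions gives O(n^3 log n).

Answer: O(n^3 log n)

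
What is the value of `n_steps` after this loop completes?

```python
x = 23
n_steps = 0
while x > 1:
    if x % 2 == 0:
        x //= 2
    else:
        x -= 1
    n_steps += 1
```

Steps to reduce 23 to 1
`n_steps` takes the values: 0 → 1 → 2 → 3 → 4 → 5 → 6 → 7

Answer: 7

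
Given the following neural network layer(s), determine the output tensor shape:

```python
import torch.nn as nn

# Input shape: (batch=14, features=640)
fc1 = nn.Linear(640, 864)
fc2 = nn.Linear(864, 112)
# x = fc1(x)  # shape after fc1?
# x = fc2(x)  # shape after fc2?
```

Input: (14, 640) -> after fc1: (14, 864) -> Output: (14, 112)

Answer: (14, 112)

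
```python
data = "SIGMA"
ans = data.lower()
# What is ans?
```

Trace:
`data = "SIGMA"` → data = 'SIGMA'
`ans = data.lower()` → ans = 'sigma'
So ans = 'sigma'

Answer: 'sigma'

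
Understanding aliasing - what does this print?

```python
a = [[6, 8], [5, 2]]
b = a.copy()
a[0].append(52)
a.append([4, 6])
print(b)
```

Key concept: shallow copy with nested lists.
Step by step:
`a = [[6, 8], [5, 2]]` → a = [[6, 8], [5, 2]]
`b = a.copy()` → b = [[6, 8], [5, 2]]
`a[0].append(52)` → a = [[6, 8, 52], [5, 2]]; b = [[6, 8, 52], [5, 2]]
`a.append([4, 6])` → a = [[6, 8, 52], [5, 2], [4, 6]]
`print(b)` → prints [[6, 8, 52], [5, 2]]

Answer: [[6, 8, 52], [5, 2]]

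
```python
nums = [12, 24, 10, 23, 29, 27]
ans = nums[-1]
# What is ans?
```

Trace:
`nums = [12, 24, 10, 23, 29, 27]` → nums = [12, 24, 10, 23, 29, 27]
`ans = nums[-1]` → ans = 27
So ans = 27

Answer: 27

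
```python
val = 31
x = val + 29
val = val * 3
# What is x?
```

Trace:
`val = 31` → val = 31
`x = val + 29` → x = 60
`val = val * 3` → val = 93
So x = 60

Answer: 60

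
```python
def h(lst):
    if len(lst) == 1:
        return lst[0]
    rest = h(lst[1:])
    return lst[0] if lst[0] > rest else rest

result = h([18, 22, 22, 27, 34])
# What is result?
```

Recursive max over [18, 22, 22, 27, 34] = 34

Answer: 34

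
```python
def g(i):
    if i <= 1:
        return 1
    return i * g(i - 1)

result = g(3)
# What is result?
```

g(3) = 3 * 2 * 1 = 6

Answer: 6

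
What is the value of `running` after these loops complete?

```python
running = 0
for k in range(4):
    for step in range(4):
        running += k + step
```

Sum of all k+step for k,step in 4x4
`running` takes the values: 0 → 1 → 3 → 6 → 7 → 9 → 12 → 16 → 18 → 21 → 25 → 30 → 33 → 37 → 42 → 48

Answer: 48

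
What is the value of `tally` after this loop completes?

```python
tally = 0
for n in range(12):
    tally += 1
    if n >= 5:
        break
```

Loop breaks when n reaches 5, tally is 6
`tally` takes the values: 0 → 1 → 2 → 3 → 4 → 5 → 6

Answer: 6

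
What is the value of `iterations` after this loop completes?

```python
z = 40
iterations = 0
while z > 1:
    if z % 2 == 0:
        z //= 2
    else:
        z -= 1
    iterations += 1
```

Steps to reduce 40 to 1
`iterations` takes the values: 0 → 1 → 2 → 3 → 4 → 5 → 6

Answer: 6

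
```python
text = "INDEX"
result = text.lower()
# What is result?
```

Trace:
`text = "INDEX"` → text = 'INDEX'
`result = text.lower()` → result = 'index'
So result = 'index'

Answer: 'index'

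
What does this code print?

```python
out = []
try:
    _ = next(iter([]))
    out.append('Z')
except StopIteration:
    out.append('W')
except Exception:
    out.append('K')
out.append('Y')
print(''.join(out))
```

Execution trace: 'W' (except StopIteration) → 'Y' (after the try/except). Output: WY

Answer: WY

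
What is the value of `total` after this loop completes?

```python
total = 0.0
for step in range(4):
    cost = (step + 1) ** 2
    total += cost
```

Sum of squared losses 1² + 2² + ... + 4²
`total` takes the values: 0.0 → 1.0 → 5.0 → 14.0 → 30.0

Answer: 30.0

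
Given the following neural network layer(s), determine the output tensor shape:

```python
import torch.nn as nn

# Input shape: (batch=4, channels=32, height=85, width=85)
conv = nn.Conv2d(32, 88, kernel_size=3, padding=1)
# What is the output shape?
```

Input: (4, 32, 85, 85) -> Output: (4, 88, 85, 85)

Answer: (4, 88, 85, 85)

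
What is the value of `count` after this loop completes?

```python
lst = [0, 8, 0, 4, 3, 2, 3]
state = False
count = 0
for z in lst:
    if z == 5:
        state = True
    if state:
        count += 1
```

Count elements after first 5 in [0, 8, 0, 4, 3, 2, 3]
`count` takes the values: 0

Answer: 0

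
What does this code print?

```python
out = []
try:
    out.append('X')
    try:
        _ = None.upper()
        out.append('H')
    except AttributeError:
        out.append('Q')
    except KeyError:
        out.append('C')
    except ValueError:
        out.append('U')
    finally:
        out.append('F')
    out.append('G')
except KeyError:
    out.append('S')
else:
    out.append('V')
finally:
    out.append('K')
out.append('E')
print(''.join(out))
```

Execution trace: 'X' (try body) → 'Q' (inner except AttributeError) → 'F' (inner finally) → 'G' (try body, no exception) → 'V' (else) → 'K' (finally) → 'E' (after the try/except). Output: XQFGVKE

Answer: XQFGVKE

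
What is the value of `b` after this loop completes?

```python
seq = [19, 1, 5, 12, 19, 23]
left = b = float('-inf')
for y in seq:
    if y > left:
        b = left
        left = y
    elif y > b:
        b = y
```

Second largest (with repeats) in [19, 1, 5, 12, 19, 23]
`b` takes the values: -inf → 1 → 5 → 12 → 19

Answer: 19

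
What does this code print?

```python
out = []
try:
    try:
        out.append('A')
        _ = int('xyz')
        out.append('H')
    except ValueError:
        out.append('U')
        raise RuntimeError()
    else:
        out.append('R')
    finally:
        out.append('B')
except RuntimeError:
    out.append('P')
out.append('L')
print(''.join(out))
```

Execution trace: 'A' (inner try body) → 'U' (inner except ValueError) → 'B' (inner finally) → 'P' (outer except RuntimeError) → 'L' (after the try/except). Output: AUBPL

Answer: AUBPL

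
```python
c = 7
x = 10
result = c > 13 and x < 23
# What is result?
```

Trace:
`c = 7` → c = 7
`x = 10` → x = 10
`result = c > 13 and x < 23` → result = False
So result = False

Answer: False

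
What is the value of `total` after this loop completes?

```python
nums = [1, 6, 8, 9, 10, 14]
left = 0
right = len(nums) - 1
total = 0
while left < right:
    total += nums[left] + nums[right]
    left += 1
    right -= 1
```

Sum of pairs from ends
`total` takes the values: 0 → 15 → 31 → 48

Answer: 48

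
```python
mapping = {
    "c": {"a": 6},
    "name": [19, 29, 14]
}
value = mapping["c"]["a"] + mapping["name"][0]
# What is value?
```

Trace:
`mapping = { ...` → mapping = {'c': {'a': 6}, 'name': [19, 29, 14]}
`value = mapping["c"]["a"] + mapping["name"][0]` → value = 25
So value = 25

Answer: 25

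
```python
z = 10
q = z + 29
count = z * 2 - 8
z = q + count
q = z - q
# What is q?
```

Trace:
`z = 10` → z = 10
`q = z + 29` → q = 39
`count = z * 2 - 8` → count = 12
`z = q + count` → z = 51
`q = z - q` → q = 12
So q = 12

Answer: 12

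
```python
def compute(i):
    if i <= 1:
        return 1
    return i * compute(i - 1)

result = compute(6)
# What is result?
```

compute(6) = 6 * 5 * 4 * 3 * 2 * 1 = 720

Answer: 720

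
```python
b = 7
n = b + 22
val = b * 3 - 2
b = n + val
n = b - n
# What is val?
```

Trace:
`b = 7` → b = 7
`n = b + 22` → n = 29
`val = b * 3 - 2` → val = 19
`b = n + val` → b = 48
`n = b - n` → n = 19
So val = 19

Answer: 19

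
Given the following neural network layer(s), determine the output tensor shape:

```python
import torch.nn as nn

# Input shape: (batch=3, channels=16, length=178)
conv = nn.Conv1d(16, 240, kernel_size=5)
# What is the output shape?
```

Input: (3, 16, 178) -> Output: (3, 240, 174)

Answer: (3, 240, 174)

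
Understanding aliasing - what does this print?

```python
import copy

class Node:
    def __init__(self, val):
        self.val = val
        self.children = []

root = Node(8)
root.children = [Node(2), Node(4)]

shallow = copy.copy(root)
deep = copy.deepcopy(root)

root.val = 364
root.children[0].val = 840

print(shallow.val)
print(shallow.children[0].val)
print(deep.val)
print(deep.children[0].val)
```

Key concept: deep copy with custom objects.
Step by step:
`root = Node(8)` → root = Node(val=8, children=[])
`root.children = [Node(2), Node(4)]` → root = Node(val=8, children=[Node(val=2, children=[]), Node(val=4, children=[])])
`shallow = copy.copy(root)` → shallow = Node(val=8, children=[Node(val=2, children=[]), Node(val=4, children=[])])
`deep = copy.deepcopy(root)` → deep = Node(val=8, children=[Node(val=2, children=[]), Node(val=4, children=[])])
`root.val = 364` → root = Node(val=364, children=[Node(val=2, children=[]), Node(val=4, children=[])])
`root.children[0].val = 840` → root = Node(val=364, children=[Node(val=840, children=[]), Node(val=4, children=[])]); shallow = Node(val=8, children=[Node(val=840, children=[]), Node(val=4, children=[])])
`print(shallow.val)` → prints 8
`print(shallow.children[0].val)` → prints 840
`print(deep.val)` → prints 8
`print(deep.children[0].val)` → prints 2

Answer:
8
840
8
2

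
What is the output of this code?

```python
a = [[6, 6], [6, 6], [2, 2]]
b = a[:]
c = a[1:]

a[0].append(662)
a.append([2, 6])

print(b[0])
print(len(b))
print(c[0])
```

Key concept: slice with nested mutation.
Step by step:
`a = [[6, 6], [6, 6], [2, 2]]` → a = [[6, 6], [6, 6], [2, 2]]
`b = a[:]` → b = [[6, 6], [6, 6], [2, 2]]
`c = a[1:]` → c = [[6, 6], [2, 2]]
`a[0].append(662)` → a = [[6, 6, 662], [6, 6], [2, 2]]; b = [[6, 6, 662], [6, 6], [2, 2]]
`a.append([2, 6])` → a = [[6, 6, 662], [6, 6], [2, 2], [2, 6]]
`print(b[0])` → prints [6, 6, 662]
`print(len(b))` → prints 3
`print(c[0])` → prints [6, 6]

Answer:
[6, 6, 662]
3
[6, 6]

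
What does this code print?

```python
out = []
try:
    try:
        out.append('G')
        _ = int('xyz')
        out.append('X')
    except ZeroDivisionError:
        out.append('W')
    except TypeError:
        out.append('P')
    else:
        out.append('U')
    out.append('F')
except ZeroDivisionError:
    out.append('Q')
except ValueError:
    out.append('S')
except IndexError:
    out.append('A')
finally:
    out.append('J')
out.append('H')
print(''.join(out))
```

Execution trace: 'G' (inner try body) → 'S' (except ValueError) → 'J' (finally) → 'H' (after the try/except). Output: GSJH

Answer: GSJH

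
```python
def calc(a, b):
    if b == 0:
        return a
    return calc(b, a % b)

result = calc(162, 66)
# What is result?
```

calc(162, 66) -> calc(66, 30) -> calc(30, 6) -> calc(6, 0) -> 6

Answer: 6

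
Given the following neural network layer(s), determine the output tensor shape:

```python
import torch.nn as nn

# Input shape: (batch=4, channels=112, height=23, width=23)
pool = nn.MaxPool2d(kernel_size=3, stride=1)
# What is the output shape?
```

Input: (4, 112, 23, 23) -> Output: (4, 112, 21, 21)

Answer: (4, 112, 21, 21)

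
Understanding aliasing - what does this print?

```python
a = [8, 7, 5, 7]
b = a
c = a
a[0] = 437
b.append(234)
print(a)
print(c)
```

Key concept: multiple aliases.
Step by step:
`a = [8, 7, 5, 7]` → a = [8, 7, 5, 7]
`b = a` → b = [8, 7, 5, 7] (same object as a)
`c = a` → c = [8, 7, 5, 7] (same object as a, b)
`a[0] = 437` → a = [437, 7, 5, 7] (same object as b, c); b = [437, 7, 5, 7] (same object as a, c); c = [437, 7, 5, 7] (same object as a, b)
`b.append(234)` → a = [437, 7, 5, 7, 234] (same object as b, c); b = [437, 7, 5, 7, 234] (same object as a, c); c = [437, 7, 5, 7, 234] (same object as a, b)
`print(a)` → prints [437, 7, 5, 7, 234]
`print(c)` → prints [437, 7, 5, 7, 234]

Answer:
[437, 7, 5, 7, 234]
[437, 7, 5, 7, 234]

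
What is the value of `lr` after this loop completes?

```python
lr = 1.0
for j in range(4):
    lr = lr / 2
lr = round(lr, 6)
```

Halving LR 4 times: 1 / 2^4
`lr` takes the values: 1.0 → 0.5 → 0.25 → 0.125 → 0.0625

Answer: 0.0625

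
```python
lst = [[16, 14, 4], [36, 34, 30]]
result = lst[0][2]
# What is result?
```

Trace:
`lst = [[16, 14, 4], [36, 34, 30]]` → lst = [[16, 14, 4], [36, 34, 30]]
`result = lst[0][2]` → result = 4
So result = 4

Answer: 4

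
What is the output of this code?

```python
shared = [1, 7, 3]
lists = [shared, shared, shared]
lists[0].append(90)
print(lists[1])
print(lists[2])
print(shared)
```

Key concept: list of same reference.
Step by step:
`shared = [1, 7, 3]` → shared = [1, 7, 3]
`lists = [shared, shared, shared]` → lists = [[1, 7, 3], [1, 7, 3], [1, 7, 3]]
`lists[0].append(90)` → shared = [1, 7, 3, 90]; lists = [[1, 7, 3, 90], [1, 7, 3, 90], [1, 7, 3, 90]]
`print(lists[1])` → prints [1, 7, 3, 90]
`print(lists[2])` → prints [1, 7, 3, 90]
`print(shared)` → prints [1, 7, 3, 90]

Answer:
[1, 7, 3, 90]
[1, 7, 3, 90]
[1, 7, 3, 90]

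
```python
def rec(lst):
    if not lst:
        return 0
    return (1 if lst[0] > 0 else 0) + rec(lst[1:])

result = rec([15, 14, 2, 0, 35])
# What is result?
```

Count of positive elements in [15, 14, 2, 0, 35] = 4

Answer: 4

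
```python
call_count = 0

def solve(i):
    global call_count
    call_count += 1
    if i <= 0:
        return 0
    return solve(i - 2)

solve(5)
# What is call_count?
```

Linear recursion stepping by 2: 4 calls from i=5 down to ≤0.

Answer: 4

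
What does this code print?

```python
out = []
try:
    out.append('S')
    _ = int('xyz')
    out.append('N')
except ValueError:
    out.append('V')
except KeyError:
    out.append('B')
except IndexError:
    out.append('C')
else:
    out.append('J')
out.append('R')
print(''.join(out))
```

Execution trace: 'S' (try body) → 'V' (except ValueError) → 'R' (after the try/except). Output: SVR

Answer: SVR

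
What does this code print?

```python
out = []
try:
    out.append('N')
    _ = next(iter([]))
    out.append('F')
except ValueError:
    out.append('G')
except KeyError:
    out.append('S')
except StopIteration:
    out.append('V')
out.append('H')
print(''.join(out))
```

Execution trace: 'N' (try body) → 'V' (except StopIteration) → 'H' (after the try/except). Output: NVH

Answer: NVH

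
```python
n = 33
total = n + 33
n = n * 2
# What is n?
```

Trace:
`n = 33` → n = 33
`total = n + 33` → total = 66
`n = n * 2` → n = 66
So n = 66

Answer: 66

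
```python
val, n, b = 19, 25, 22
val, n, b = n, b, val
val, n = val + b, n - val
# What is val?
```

Trace:
`val, n, b = 19, 25, 22` → val = 19; n = 25; b = 22
`val, n, b = n, b, val` → val = 25; n = 22; b = 19
`val, n = val + b, n - val` → val = 44; n = -3
So val = 44

Answer: 44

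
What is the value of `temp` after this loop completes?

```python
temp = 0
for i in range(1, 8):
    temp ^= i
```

XOR of 1 to 7
`temp` takes the values: 0 → 1 → 3 → 0 → 4 → 1 → 7 → 0

Answer: 0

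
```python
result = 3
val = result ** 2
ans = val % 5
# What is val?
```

Trace:
`result = 3` → result = 3
`val = result ** 2` → val = 9
`ans = val % 5` → ans = 4
So val = 9

Answer: 9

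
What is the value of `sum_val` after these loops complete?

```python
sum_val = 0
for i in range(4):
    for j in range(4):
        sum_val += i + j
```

Sum of all i+j for i,j in 4x4
`sum_val` takes the values: 0 → 1 → 3 → 6 → 7 → 9 → 12 → 16 → 18 → 21 → 25 → 30 → 33 → 37 → 42 → 48

Answer: 48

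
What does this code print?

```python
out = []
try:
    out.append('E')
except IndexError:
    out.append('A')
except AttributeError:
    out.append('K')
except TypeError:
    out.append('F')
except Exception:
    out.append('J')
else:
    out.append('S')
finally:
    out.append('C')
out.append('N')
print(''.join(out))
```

Execution trace: 'E' (try body, no exception) → 'S' (else) → 'C' (finally) → 'N' (after the try/except). Output: ESCN

Answer: ESCN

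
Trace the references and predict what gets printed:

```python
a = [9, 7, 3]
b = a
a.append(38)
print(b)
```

Key concept: basic list aliasing.
Step by step:
`a = [9, 7, 3]` → a = [9, 7, 3]
`b = a` → b = [9, 7, 3] (same object as a)
`a.append(38)` → a = [9, 7, 3, 38] (same object as b); b = [9, 7, 3, 38] (same object as a)
`print(b)` → prints [9, 7, 3, 38]

Answer: [9, 7, 3, 38]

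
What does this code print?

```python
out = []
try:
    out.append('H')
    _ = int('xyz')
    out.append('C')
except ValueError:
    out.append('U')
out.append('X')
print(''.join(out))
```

Execution trace: 'H' (try body) → 'U' (except ValueError) → 'X' (after the try/except). Output: HUX

Answer: HUX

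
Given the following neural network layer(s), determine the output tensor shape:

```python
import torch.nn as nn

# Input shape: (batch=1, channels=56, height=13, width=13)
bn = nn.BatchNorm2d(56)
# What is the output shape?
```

Input: (1, 56, 13, 13) -> Output: (1, 56, 13, 13)

Answer: (1, 56, 13, 13)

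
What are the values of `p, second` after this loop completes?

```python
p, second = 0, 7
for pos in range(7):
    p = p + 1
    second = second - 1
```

p goes 0→7, second goes 7→0
`p, second` takes the values: (0, 7) → (1, 7) → (1, 6) → (2, 6) → (2, 5) → (3, 5) → (3, 4) → (4, 4) → (4, 3) → (5, 3) → (5, 2) → (6, 2) → (6, 1) → (7, 1) → (7, 0)

Answer: 7, 0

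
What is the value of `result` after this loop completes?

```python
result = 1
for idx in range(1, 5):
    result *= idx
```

4! = 24
`result` takes the values: 1 → 2 → 6 → 24

Answer: 24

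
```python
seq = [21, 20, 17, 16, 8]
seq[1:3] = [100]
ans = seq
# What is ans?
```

Trace:
`seq = [21, 20, 17, 16, 8]` → seq = [21, 20, 17, 16, 8]
`seq[1:3] = [100]` → seq = [21, 100, 16, 8]
`ans = seq` → ans = [21, 100, 16, 8]
So ans = [21, 100, 16, 8]

Answer: [21, 100, 16, 8]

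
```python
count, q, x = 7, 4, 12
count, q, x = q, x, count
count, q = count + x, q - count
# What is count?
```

Trace:
`count, q, x = 7, 4, 12` → count = 7; q = 4; x = 12
`count, q, x = q, x, count` → count = 4; q = 12; x = 7
`count, q = count + x, q - count` → count = 11; q = 8
So count = 11

Answer: 11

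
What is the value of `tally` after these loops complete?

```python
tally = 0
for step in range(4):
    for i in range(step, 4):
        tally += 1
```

Upper triangle: 4 + 3 + ... + 1
`tally` takes the values: 0 → 1 → 2 → 3 → 4 → 5 → 6 → 7 → 8 → 9 → 10

Answer: 10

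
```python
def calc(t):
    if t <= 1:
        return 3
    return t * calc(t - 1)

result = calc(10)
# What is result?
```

calc(10) = 10 * 9 * 8 * 7 * 6 * 5 * 4 * 3 * 2 * 3 = 10886400

Answer: 10886400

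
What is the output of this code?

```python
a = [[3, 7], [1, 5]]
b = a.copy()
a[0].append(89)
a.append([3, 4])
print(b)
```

Key concept: shallow copy with nested lists.
Step by step:
`a = [[3, 7], [1, 5]]` → a = [[3, 7], [1, 5]]
`b = a.copy()` → b = [[3, 7], [1, 5]]
`a[0].append(89)` → a = [[3, 7, 89], [1, 5]]; b = [[3, 7, 89], [1, 5]]
`a.append([3, 4])` → a = [[3, 7, 89], [1, 5], [3, 4]]
`print(b)` → prints [[3, 7, 89], [1, 5]]

Answer: [[3, 7, 89], [1, 5]]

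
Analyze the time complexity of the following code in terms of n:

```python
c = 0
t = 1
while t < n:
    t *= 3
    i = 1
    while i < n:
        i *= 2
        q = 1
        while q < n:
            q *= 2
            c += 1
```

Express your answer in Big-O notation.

Each loop level contributes: log n × log n × log n. Multiplying the contributions gives O(log^3 n).

Answer: O(log^3 n)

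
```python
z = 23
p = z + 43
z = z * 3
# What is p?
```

Trace:
`z = 23` → z = 23
`p = z + 43` → p = 66
`z = z * 3` → z = 69
So p = 66

Answer: 66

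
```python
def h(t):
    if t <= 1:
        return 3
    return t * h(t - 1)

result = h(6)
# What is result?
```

h(6) = 6 * 5 * 4 * 3 * 2 * 3 = 2160

Answer: 2160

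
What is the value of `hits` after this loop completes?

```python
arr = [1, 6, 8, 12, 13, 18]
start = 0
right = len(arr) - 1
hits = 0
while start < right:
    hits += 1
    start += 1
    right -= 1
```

Iterations until pointers meet (list length 6)
`hits` takes the values: 0 → 1 → 2 → 3

Answer: 3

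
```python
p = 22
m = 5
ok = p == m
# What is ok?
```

Trace:
`p = 22` → p = 22
`m = 5` → m = 5
`ok = p == m` → ok = False
So ok = False

Answer: False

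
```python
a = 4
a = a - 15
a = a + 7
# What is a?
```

Trace:
`a = 4` → a = 4
`a = a - 15` → a = -11
`a = a + 7` → a = -4
So a = -4

Answer: -4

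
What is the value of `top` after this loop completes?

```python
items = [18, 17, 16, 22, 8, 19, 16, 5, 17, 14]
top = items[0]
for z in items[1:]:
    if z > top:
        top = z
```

Maximum of [18, 17, 16, 22, 8, 19, 16, 5, 17, 14]
`top` takes the values: 18 → 22

Answer: 22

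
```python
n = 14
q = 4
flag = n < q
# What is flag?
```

Trace:
`n = 14` → n = 14
`q = 4` → q = 4
`flag = n < q` → flag = False
So flag = False

Answer: False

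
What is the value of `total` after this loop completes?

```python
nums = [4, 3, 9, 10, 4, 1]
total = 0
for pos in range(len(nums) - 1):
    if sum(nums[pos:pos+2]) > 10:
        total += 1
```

Count windows with sum > 10
`total` takes the values: 0 → 1 → 2 → 3

Answer: 3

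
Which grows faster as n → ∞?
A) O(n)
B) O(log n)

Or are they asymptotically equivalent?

O(n) vs O(log n): Higher order terms dominate.

Answer: A) O(n) grows faster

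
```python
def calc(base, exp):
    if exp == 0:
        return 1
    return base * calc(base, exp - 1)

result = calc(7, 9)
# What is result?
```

calc(7, 9) = 7 * 7 * 7 * 7 * 7 * 7 * 7 * 7 * 7 = 40353607

Answer: 40353607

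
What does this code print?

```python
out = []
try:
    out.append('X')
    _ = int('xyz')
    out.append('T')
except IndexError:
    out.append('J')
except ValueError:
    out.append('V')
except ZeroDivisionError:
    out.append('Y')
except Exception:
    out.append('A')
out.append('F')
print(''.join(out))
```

Execution trace: 'X' (try body) → 'V' (except ValueError) → 'F' (after the try/except). Output: XVF

Answer: XVF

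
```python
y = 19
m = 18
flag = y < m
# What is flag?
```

Trace:
`y = 19` → y = 19
`m = 18` → m = 18
`flag = y < m` → flag = False
So flag = False

Answer: False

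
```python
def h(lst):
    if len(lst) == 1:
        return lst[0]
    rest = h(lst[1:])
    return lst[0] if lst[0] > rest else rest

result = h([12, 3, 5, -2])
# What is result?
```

Recursive max over [12, 3, 5, -2] = 12

Answer: 12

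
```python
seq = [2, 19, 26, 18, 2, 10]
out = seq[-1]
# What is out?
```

Trace:
`seq = [2, 19, 26, 18, 2, 10]` → seq = [2, 19, 26, 18, 2, 10]
`out = seq[-1]` → out = 10
So out = 10

Answer: 10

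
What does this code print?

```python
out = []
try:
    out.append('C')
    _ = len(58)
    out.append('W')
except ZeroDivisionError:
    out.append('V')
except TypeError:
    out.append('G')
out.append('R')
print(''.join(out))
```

Execution trace: 'C' (try body) → 'G' (except TypeError) → 'R' (after the try/except). Output: CGR

Answer: CGR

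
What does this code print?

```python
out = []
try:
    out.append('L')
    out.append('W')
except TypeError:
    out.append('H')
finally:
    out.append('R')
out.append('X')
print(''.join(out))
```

Execution trace: 'L' (try body) → 'W' (try body, no exception) → 'R' (finally) → 'X' (after the try/except). Output: LWRX

Answer: LWRX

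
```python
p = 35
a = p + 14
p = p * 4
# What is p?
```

Trace:
`p = 35` → p = 35
`a = p + 14` → a = 49
`p = p * 4` → p = 140
So p = 140

Answer: 140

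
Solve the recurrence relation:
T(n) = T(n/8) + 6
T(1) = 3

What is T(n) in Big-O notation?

Each step divides n by 8 and adds 6. After log_8(n) steps we reach T(1)=3. So T(n) = 6·log_8(n) + 3 = O(log n).

Answer: O(log n)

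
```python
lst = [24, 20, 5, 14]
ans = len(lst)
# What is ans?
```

Trace:
`lst = [24, 20, 5, 14]` → lst = [24, 20, 5, 14]
`ans = len(lst)` → ans = 4
So ans = 4

Answer: 4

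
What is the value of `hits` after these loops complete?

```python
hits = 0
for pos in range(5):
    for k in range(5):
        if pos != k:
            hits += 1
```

5² - 5 (exclude diagonal)
`hits` takes the values: 0 → 1 → 2 → 3 → 4 → 5 → 6 → 7 → 8 → 9 → 10 → 11 → 12 → 13 → 14 → 15 → 16 → 17 → 18 → 19 → 20

Answer: 20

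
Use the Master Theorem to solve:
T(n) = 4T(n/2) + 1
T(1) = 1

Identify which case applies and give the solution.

a=4, b=2, f(n)=1. log_2(4) = 2. Since c=0 < 2, Case 1 applies: T(n) = Θ(n^log_b(a)) = O(n^2).

Answer: O(n^2) - Case 1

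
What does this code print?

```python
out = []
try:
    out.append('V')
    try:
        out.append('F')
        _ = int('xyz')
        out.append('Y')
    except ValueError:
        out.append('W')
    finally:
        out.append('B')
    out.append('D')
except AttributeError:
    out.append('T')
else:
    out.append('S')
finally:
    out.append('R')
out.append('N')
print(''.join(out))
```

Execution trace: 'V' (try body) → 'F' (inner try body) → 'W' (inner except ValueError) → 'B' (inner finally) → 'D' (try body, no exception) → 'S' (else) → 'R' (finally) → 'N' (after the try/except). Output: VFWBDSRN

Answer: VFWBDSRN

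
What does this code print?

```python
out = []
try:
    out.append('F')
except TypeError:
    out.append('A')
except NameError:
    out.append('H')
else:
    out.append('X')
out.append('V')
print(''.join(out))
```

Execution trace: 'F' (try body, no exception) → 'X' (else) → 'V' (after the try/except). Output: FXV

Answer: FXV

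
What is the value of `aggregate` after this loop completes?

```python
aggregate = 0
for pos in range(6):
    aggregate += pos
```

Sum of 0 to 5 = 15
`aggregate` takes the values: 0 → 1 → 3 → 6 → 10 → 15

Answer: 15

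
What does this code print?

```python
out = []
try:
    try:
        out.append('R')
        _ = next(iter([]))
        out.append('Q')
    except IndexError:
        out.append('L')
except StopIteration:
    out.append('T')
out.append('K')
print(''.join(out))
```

Execution trace: 'R' (try body) → 'T' (outer except StopIteration) → 'K' (after the try/except). Output: RTK

Answer: RTK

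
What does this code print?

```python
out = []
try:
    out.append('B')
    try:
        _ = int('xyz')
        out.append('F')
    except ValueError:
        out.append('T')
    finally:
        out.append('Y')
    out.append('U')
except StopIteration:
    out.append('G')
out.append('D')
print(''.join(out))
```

Execution trace: 'B' (try body) → 'T' (inner except ValueError) → 'Y' (inner finally) → 'U' (try body, no exception) → 'D' (after the try/except). Output: BTYUD

Answer: BTYUD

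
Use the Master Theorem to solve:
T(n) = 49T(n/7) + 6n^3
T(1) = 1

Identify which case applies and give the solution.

a=49, b=7, f(n)=6n^3. log_7(49) = 2. Since c=3 > 2 and the regularity condition holds (49(n/7)^3 = (49/7^3)n^3 with 49/7^3 < 1), Case 3 applies: T(n) = Θ(f(n)) = O(n^3).

Answer: O(n^3) - Case 3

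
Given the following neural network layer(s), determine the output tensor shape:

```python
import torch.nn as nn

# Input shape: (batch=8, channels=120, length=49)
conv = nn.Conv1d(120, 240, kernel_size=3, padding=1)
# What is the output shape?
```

Input: (8, 120, 49) -> Output: (8, 240, 49)

Answer: (8, 240, 49)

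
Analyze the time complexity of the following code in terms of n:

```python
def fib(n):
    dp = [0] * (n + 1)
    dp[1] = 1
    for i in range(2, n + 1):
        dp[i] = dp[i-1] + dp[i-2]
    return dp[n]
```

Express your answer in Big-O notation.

This is Dynamic programming Fibonacci. Time complexity: O(n).

Answer: O(n)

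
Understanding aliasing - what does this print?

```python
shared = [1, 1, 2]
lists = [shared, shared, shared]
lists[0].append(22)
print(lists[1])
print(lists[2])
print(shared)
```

Key concept: list of same reference.
Step by step:
`shared = [1, 1, 2]` → shared = [1, 1, 2]
`lists = [shared, shared, shared]` → lists = [[1, 1, 2], [1, 1, 2], [1, 1, 2]]
`lists[0].append(22)` → shared = [1, 1, 2, 22]; lists = [[1, 1, 2, 22], [1, 1, 2, 22], [1, 1, 2, 22]]
`print(lists[1])` → prints [1, 1, 2, 22]
`print(lists[2])` → prints [1, 1, 2, 22]
`print(shared)` → prints [1, 1, 2, 22]

Answer:
[1, 1, 2, 22]
[1, 1, 2, 22]
[1, 1, 2, 22]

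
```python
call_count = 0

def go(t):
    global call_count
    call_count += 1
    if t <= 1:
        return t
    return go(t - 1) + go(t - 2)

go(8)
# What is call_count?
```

Calls(t) = 1 + Calls(t-1) + Calls(t-2); Calls(0)=Calls(1)=1. For t=8 this gives 67.

Answer: 67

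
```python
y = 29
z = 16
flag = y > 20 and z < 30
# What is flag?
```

Trace:
`y = 29` → y = 29
`z = 16` → z = 16
`flag = y > 20 and z < 30` → flag = True
So flag = True

Answer: True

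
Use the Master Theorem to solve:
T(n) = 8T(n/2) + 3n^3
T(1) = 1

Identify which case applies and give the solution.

a=8, b=2, f(n)=3n^3. log_2(8) = 3. Since c=3 = 3, Case 2 applies: T(n) = Θ(n^log_b(a) · log n) = O(n^3 log n).

Answer: O(n^3 log n) - Case 2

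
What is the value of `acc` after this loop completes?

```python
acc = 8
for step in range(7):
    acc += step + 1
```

Start at 8, add 1 to 7 = 36
`acc` takes the values: 8 → 9 → 11 → 14 → 18 → 23 → 29 → 36

Answer: 36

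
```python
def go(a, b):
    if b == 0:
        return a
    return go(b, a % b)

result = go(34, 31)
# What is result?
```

go(34, 31) -> go(31, 3) -> go(3, 1) -> go(1, 0) -> 1

Answer: 1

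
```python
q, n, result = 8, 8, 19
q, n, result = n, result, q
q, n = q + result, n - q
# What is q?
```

Trace:
`q, n, result = 8, 8, 19` → q = 8; n = 8; result = 19
`q, n, result = n, result, q` → q = 8; n = 19; result = 8
`q, n = q + result, n - q` → q = 16; n = 11
So q = 16

Answer: 16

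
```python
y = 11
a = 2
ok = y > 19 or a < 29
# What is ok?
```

Trace:
`y = 11` → y = 11
`a = 2` → a = 2
`ok = y > 19 or a < 29` → ok = True
So ok = True

Answer: True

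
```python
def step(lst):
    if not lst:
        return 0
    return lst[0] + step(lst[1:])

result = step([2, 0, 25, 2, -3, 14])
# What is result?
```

2 + 0 + 25 + 2 + (-3) + 14 + 0 = 40

Answer: 40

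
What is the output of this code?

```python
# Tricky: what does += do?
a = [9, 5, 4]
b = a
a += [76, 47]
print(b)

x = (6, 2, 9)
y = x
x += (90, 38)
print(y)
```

Key concept: += behavior differs for mutable vs immutable.
Step by step:
`a = [9, 5, 4]` → a = [9, 5, 4]
`b = a` → b = [9, 5, 4] (same object as a)
`a += [76, 47]` → a = [9, 5, 4, 76, 47] (same object as b); b = [9, 5, 4, 76, 47] (same object as a)
`print(b)` → prints [9, 5, 4, 76, 47]
`x = (6, 2, 9)` → x = (6, 2, 9)
`y = x` → y = (6, 2, 9)
`x += (90, 38)` → x = (6, 2, 9, 90, 38)
`print(y)` → prints (6, 2, 9)

Answer:
[9, 5, 4, 76, 47]
(6, 2, 9)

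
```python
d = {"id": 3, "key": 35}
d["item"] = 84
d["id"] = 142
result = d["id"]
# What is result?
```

Trace:
`d = {"id": 3, "key": 35}` → d = {'id': 3, 'key': 35}
`d["item"] = 84` → d = {'id': 3, 'key': 35, 'item': 84}
`d["id"] = 142` → d = {'id': 142, 'key': 35, 'item': 84}
`result = d["id"]` → result = 142
So result = 142

Answer: 142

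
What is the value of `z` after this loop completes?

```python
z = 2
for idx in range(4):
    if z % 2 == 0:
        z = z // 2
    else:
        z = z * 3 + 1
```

Collatz-style transformation from 2
`z` takes the values: 2 → 1 → 4 → 2 → 1

Answer: 1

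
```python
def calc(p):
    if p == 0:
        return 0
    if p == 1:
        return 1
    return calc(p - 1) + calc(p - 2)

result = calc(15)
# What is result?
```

Build up from base cases: calc(0)=0, calc(1)=1, calc(2)=1, calc(3)=2, calc(4)=3, calc(5)=5, calc(6)=8, ..., calc(15)=610

Answer: 610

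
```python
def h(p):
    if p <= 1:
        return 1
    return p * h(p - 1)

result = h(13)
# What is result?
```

h(13) = 13 * 12 * 11 * 10 * 9 * 8 * 7 * 6 * 5 * 4 * 3 * 2 * 1 = 6227020800

Answer: 6227020800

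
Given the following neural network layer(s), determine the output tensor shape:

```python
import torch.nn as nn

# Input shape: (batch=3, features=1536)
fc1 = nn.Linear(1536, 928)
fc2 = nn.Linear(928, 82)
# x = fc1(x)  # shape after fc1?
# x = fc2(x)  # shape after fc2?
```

Input: (3, 1536) -> after fc1: (3, 928) -> Output: (3, 82)

Answer: (3, 82)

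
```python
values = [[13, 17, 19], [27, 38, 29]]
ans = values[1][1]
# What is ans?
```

Trace:
`values = [[13, 17, 19], [27, 38, 29]]` → values = [[13, 17, 19], [27, 38, 29]]
`ans = values[1][1]` → ans = 38
So ans = 38

Answer: 38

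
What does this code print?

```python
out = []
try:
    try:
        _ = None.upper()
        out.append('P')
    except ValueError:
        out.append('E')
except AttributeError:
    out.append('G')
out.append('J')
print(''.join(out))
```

Execution trace: 'G' (outer except AttributeError) → 'J' (after the try/except). Output: GJ

Answer: GJ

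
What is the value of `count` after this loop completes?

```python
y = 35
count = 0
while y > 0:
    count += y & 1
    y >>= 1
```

Count set bits in 35 (binary: 0b100011)
`count` takes the values: 0 → 1 → 2 → 3

Answer: 3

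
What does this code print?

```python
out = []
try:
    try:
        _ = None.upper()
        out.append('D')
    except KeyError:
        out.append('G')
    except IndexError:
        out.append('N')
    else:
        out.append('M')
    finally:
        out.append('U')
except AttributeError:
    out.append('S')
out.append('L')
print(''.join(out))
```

Execution trace: 'U' (finally) → 'S' (outer except AttributeError) → 'L' (after the try/except). Output: USL

Answer: USL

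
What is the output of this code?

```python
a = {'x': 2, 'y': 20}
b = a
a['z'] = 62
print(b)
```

Key concept: dict aliasing.
Step by step:
`a = {'x': 2, 'y': 20}` → a = {'x': 2, 'y': 20}
`b = a` → b = {'x': 2, 'y': 20} (same object as a)
`a['z'] = 62` → a = {'x': 2, 'y': 20, 'z': 62} (same object as b); b = {'x': 2, 'y': 20, 'z': 62} (same object as a)
`print(b)` → prints {'x': 2, 'y': 20, 'z': 62}

Answer: {'x': 2, 'y': 20, 'z': 62}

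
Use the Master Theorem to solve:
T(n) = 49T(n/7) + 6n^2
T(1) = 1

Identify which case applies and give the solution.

a=49, b=7, f(n)=6n^2. log_7(49) = 2. Since c=2 = 2, Case 2 applies: T(n) = Θ(n^log_b(a) · log n) = O(n^2 log n).

Answer: O(n^2 log n) - Case 2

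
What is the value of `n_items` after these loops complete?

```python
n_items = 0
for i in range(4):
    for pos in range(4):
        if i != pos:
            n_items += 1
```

4² - 4 (exclude diagonal)
`n_items` takes the values: 0 → 1 → 2 → 3 → 4 → 5 → 6 → 7 → 8 → 9 → 10 → 11 → 12

Answer: 12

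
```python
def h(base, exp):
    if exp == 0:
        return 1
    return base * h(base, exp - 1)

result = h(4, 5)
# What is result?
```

h(4, 5) = 4 * 4 * 4 * 4 * 4 = 1024

Answer: 1024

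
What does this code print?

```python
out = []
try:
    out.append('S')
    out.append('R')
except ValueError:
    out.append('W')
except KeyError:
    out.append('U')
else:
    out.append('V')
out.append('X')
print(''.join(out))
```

Execution trace: 'S' (try body) → 'R' (try body, no exception) → 'V' (else) → 'X' (after the try/except). Output: SRVX

Answer: SRVX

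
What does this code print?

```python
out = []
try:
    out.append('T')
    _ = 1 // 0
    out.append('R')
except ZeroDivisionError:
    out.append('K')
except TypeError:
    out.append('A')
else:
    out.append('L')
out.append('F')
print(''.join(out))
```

Execution trace: 'T' (try body) → 'K' (except ZeroDivisionError) → 'F' (after the try/except). Output: TKF

Answer: TKF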